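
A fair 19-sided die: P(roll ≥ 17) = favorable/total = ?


Favorable outcomes (roll ≥ 17): 3
Total outcomes = 19
P = 3/19 = 0.1579

P = 0.1579


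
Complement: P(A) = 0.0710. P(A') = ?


P(not A) = 1 - 0.0710 = 0.9290

P(not A) = 0.9290


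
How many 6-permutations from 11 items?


P(11,6) = 11!/5!
= 39916800/120
= 332640

P(11,6) = 332640


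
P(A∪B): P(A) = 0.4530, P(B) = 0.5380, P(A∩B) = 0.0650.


P(A∪B) = 0.4530 + 0.5380 - 0.0650
= 0.9910 - 0.0650
= 0.9260

P(A∪B) = 0.9260


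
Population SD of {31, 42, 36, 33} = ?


Mean = 35.5000
Variance = 17.2500
SD = sqrt(17.2500) = 4.1533

SD = 4.1533


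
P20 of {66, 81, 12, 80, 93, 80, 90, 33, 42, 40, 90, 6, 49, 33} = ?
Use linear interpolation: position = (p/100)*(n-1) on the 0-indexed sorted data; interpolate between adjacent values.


Sorted: 6, 12, 33, 33, 40, 42, 49, 66, 80, 80, 81, 90, 90, 93
n = 14
Index = 20/100 * 13 = 2.6000
Lower = data[2] = 33, Upper = data[3] = 33
P20 = 33 + 0.6000*(0) = 33.0000

P20 = 33.0000


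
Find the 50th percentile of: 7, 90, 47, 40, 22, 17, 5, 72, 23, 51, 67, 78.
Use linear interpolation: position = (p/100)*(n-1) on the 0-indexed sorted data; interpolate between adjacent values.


Sorted: 5, 7, 17, 22, 23, 40, 47, 51, 67, 72, 78, 90
n = 12
Index = 50/100 * 11 = 5.5000
Lower = data[5] = 40, Upper = data[6] = 47
P50 = 40 + 0.5000*(7) = 43.5000

P50 = 43.5000


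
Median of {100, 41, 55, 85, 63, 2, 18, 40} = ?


Sorted: 2, 18, 40, 41, 55, 63, 85, 100
n = 8 (even)
Middle values: 41 and 55
Median = (41+55)/2 = 48.0000

Median = 48.0000


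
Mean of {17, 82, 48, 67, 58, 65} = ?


Sum = 17 + 82 + 48 + 67 + 58 + 65 = 337
n = 6
Mean = 337/6 = 56.1667

Mean = 56.1667


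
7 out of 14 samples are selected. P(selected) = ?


P = 7/14 = 0.5000

P = 0.5000


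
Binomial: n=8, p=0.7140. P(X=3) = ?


C(8,3) = 56
p^3 = 0.363994
(1-p)^5 = 0.001914
P = 56 * 0.363994 * 0.001914 = 0.0390

P(X=3) = 0.0390


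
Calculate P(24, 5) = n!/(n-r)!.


P(24,5) = 24!/19!
= 620448401733239439360000/121645100408832000
= 5100480

P(24,5) = 5100480


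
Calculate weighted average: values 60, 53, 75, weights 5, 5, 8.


Numerator = 60*5 + 53*5 + 75*8 = 1165
Denominator = 5 + 5 + 8 = 18
WM = 1165/18 = 64.7222

WM = 64.7222


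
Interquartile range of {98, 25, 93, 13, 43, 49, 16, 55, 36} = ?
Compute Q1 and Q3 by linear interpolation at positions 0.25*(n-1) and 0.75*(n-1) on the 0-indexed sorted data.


Sorted: 13, 16, 25, 36, 43, 49, 55, 93, 98
Q1 (25th %ile) = 25.0000
Q3 (75th %ile) = 55.0000
IQR = 55.0000 - 25.0000 = 30.0000

IQR = 30.0000


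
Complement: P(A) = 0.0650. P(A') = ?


P(not A) = 1 - 0.0650 = 0.9350

P(not A) = 0.9350


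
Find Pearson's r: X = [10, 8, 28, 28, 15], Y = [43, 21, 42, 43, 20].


Mean X = 17.8000, Mean Y = 33.8000
SD X = 8.634813, SD Y = 10.870143
Cov = 53.960000
r = 53.960000/(8.634813*10.870143) = 0.5749

r = 0.5749


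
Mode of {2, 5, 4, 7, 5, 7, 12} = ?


Frequencies: 2:1, 4:1, 5:2, 7:2, 12:1
Max frequency = 2
Mode = 5, 7

Mode = 5, 7


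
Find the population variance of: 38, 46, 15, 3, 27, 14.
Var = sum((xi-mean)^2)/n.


Mean = 23.8333
Squared deviations: 200.6944, 491.3611, 78.0278, 434.0278, 10.0278, 96.6944
Sum = 1310.8333
Variance = 1310.8333/6 = 218.4722

Variance = 218.4722


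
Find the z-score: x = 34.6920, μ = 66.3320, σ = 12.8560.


z = (34.6920 - 66.3320)/12.8560
= -31.6400/12.8560
= -2.4611

z = -2.4611


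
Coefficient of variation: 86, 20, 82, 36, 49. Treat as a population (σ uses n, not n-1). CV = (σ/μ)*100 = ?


Mean = 54.6000
SD = 25.7340
CV = (25.7340/54.6000)*100 = 47.1319%

CV = 47.1319%


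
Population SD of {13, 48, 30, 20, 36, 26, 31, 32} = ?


Mean = 29.5000
Variance = 96.0000
SD = sqrt(96.0000) = 9.7980

SD = 9.7980


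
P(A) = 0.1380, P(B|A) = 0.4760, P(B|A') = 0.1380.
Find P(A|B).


P(B) = P(B|A)*P(A) + P(B|A')*P(A')
= 0.4760*0.1380 + 0.1380*0.8620
= 0.065688 + 0.118956 = 0.184644
P(A|B) = 0.065688/0.184644 = 0.3558

P(A|B) = 0.3558


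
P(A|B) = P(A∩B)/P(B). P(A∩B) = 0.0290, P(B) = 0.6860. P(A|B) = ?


P(A|B) = 0.0290/0.6860 = 0.0423

P(A|B) = 0.0423


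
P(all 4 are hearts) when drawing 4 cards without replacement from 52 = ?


P(all hearts) = (13/52) × (12/51) × (11/50) × (10/49)
= 0.0026

P = 0.0026


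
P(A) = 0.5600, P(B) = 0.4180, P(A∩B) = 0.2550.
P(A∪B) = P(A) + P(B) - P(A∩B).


P(A∪B) = 0.5600 + 0.4180 - 0.2550
= 0.9780 - 0.2550
= 0.7230

P(A∪B) = 0.7230


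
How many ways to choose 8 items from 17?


C(17,8) = 17!/(8! × 9!)
= 355687428096000/(40320 × 362880)
= 24310

C(17,8) = 24310


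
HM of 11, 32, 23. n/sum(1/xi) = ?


Sum of reciprocals = 1/11 + 1/32 + 1/23 = 0.165637
HM = 3/0.165637 = 18.1119

HM = 18.1119


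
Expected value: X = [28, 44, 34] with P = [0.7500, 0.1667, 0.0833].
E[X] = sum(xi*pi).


E[X] = 28*0.7500 + 44*0.1667 + 34*0.0833
= 21.0000 + 7.3348 + 2.8322
= 31.1670

E[X] = 31.1670


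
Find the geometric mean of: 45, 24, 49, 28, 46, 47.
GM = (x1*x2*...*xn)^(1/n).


Product = 45 × 24 × 49 × 28 × 46 × 47 = 3203565120
GM = 3203565120^(1/6) = 38.3948

GM = 38.3948


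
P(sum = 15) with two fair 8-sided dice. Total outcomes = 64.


Total outcomes = 8×8 = 64
Favorable (sum = 15): 2
P = 2/64 = 0.0312

P = 0.0312


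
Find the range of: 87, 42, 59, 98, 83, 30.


Max = 98, Min = 30
Range = 98 - 30 = 68

Range = 68


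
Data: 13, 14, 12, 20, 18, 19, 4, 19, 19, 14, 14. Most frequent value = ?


Frequencies: 4:1, 12:1, 13:1, 14:3, 18:1, 19:3, 20:1
Max frequency = 3
Mode = 14, 19

Mode = 14, 19


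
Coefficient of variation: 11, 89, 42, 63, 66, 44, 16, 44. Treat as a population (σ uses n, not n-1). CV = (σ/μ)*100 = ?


Mean = 46.8750
SD = 24.1890
CV = (24.1890/46.8750)*100 = 51.6033%

CV = 51.6033%


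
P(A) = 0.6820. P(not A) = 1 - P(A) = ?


P(not A) = 1 - 0.6820 = 0.3180

P(not A) = 0.3180


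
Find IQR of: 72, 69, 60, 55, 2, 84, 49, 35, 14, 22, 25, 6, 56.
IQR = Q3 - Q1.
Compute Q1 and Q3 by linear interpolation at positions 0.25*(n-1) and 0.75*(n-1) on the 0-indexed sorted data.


Sorted: 2, 6, 14, 22, 25, 35, 49, 55, 56, 60, 69, 72, 84
Q1 (25th %ile) = 22.0000
Q3 (75th %ile) = 60.0000
IQR = 60.0000 - 22.0000 = 38.0000

IQR = 38.0000


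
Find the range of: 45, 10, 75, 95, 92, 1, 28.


Max = 95, Min = 1
Range = 95 - 1 = 94

Range = 94


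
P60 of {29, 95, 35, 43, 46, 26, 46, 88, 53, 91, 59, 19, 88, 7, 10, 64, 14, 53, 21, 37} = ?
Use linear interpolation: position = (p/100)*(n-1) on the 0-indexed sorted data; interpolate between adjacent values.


Sorted: 7, 10, 14, 19, 21, 26, 29, 35, 37, 43, 46, 46, 53, 53, 59, 64, 88, 88, 91, 95
n = 20
Index = 60/100 * 19 = 11.4000
Lower = data[11] = 46, Upper = data[12] = 53
P60 = 46 + 0.4000*(7) = 48.8000

P60 = 48.8000


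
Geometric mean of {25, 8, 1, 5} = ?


Product = 25 × 8 × 1 × 5 = 1000
GM = 1000^(1/4) = 5.6234

GM = 5.6234


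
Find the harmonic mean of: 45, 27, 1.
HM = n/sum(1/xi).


Sum of reciprocals = 1/45 + 1/27 + 1/1 = 1.059259
HM = 3/1.059259 = 2.8322

HM = 2.8322


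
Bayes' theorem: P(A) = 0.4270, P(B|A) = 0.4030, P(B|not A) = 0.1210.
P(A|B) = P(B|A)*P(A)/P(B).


P(B) = P(B|A)*P(A) + P(B|A')*P(A')
= 0.4030*0.4270 + 0.1210*0.5730
= 0.172081 + 0.069333 = 0.241414
P(A|B) = 0.172081/0.241414 = 0.7128

P(A|B) = 0.7128


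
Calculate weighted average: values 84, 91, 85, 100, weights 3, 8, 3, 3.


Numerator = 84*3 + 91*8 + 85*3 + 100*3 = 1535
Denominator = 3 + 8 + 3 + 3 = 17
WM = 1535/17 = 90.2941

WM = 90.2941


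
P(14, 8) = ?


P(14,8) = 14!/6!
= 87178291200/720
= 121080960

P(14,8) = 121080960


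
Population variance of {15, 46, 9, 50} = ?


Mean = 30.0000
Squared deviations: 225.0000, 256.0000, 441.0000, 400.0000
Sum = 1322.0000
Variance = 1322.0000/4 = 330.5000

Variance = 330.5000


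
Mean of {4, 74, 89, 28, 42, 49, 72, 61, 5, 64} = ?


Sum = 4 + 74 + 89 + 28 + 42 + 49 + 72 + 61 + 5 + 64 = 488
n = 10
Mean = 488/10 = 48.8000

Mean = 48.8000


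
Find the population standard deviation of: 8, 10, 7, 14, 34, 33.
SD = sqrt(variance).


Mean = 17.6667
Variance = 130.2222
SD = sqrt(130.2222) = 11.4115

SD = 11.4115


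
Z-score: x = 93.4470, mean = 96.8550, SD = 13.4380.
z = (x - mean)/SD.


z = (93.4470 - 96.8550)/13.4380
= -3.4080/13.4380
= -0.2536

z = -0.2536


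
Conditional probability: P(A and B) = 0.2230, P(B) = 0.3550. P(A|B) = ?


P(A|B) = 0.2230/0.3550 = 0.6282

P(A|B) = 0.6282


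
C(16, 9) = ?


C(16,9) = 16!/(9! × 7!)
= 20922789888000/(362880 × 5040)
= 11440

C(16,9) = 11440


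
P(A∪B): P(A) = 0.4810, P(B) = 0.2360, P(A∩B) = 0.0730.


P(A∪B) = 0.4810 + 0.2360 - 0.0730
= 0.7170 - 0.0730
= 0.6440

P(A∪B) = 0.6440


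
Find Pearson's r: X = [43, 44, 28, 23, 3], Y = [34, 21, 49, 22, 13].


Mean X = 28.2000, Mean Y = 27.8000
SD X = 15.038617, SD Y = 12.544321
Cov = 76.640000
r = 76.640000/(15.038617*12.544321) = 0.4063

r = 0.4063


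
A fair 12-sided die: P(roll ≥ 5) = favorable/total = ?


Favorable outcomes (roll ≥ 5): 8
Total outcomes = 12
P = 8/12 = 0.6667

P = 0.6667


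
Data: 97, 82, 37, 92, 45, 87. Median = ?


Sorted: 37, 45, 82, 87, 92, 97
n = 6 (even)
Middle values: 82 and 87
Median = (82+87)/2 = 84.5000

Median = 84.5000


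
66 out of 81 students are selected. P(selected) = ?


P = 66/81 = 0.8148

P = 0.8148


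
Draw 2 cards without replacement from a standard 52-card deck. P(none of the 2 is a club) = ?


P(no clubs) = (39/52) × (38/51)
= 0.5588

P = 0.5588


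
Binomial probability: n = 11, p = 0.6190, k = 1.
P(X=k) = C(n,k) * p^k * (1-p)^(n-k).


C(11,1) = 11
p^1 = 0.619000
(1-p)^10 = 6.445398e-05
P = 11 * 0.619000 * 6.445398e-05 = 0.0004

P(X=1) = 0.0004


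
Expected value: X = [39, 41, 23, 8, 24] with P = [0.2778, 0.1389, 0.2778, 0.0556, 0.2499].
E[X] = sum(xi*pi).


E[X] = 39*0.2778 + 41*0.1389 + 23*0.2778 + 8*0.0556 + 24*0.2499
= 10.8342 + 5.6949 + 6.3894 + 0.4448 + 5.9976
= 29.3609

E[X] = 29.3609


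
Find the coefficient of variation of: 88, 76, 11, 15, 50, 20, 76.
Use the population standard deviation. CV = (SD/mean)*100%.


Mean = 48.0000
SD = 30.2702
CV = (30.2702/48.0000)*100 = 63.0629%

CV = 63.0629%


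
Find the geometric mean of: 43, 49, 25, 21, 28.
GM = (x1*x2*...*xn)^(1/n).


Product = 43 × 49 × 25 × 21 × 28 = 30972900
GM = 30972900^(1/5) = 31.4917

GM = 31.4917


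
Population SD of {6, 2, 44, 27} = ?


Mean = 19.7500
Variance = 286.1875
SD = sqrt(286.1875) = 16.9171

SD = 16.9171


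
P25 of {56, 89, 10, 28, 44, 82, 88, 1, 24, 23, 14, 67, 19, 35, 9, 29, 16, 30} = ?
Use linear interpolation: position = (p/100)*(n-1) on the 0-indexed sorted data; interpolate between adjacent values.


Sorted: 1, 9, 10, 14, 16, 19, 23, 24, 28, 29, 30, 35, 44, 56, 67, 82, 88, 89
n = 18
Index = 25/100 * 17 = 4.2500
Lower = data[4] = 16, Upper = data[5] = 19
P25 = 16 + 0.2500*(3) = 16.7500

P25 = 16.7500


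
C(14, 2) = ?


C(14,2) = 14!/(2! × 12!)
= 87178291200/(2 × 479001600)
= 91

C(14,2) = 91


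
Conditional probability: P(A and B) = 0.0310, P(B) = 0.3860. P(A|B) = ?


P(A|B) = 0.0310/0.3860 = 0.0803

P(A|B) = 0.0803


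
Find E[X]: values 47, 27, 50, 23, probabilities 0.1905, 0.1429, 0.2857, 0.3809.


E[X] = 47*0.1905 + 27*0.1429 + 50*0.2857 + 23*0.3809
= 8.9535 + 3.8583 + 14.2850 + 8.7607
= 35.8575

E[X] = 35.8575


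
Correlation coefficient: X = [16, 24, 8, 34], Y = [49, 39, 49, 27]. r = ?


Mean X = 20.5000, Mean Y = 41.0000
SD X = 9.630680, SD Y = 9.055385
Cov = -83.000000
r = -83.000000/(9.630680*9.055385) = -0.9517

r = -0.9517


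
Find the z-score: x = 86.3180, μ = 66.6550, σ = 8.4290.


z = (86.3180 - 66.6550)/8.4290
= 19.6630/8.4290
= 2.3328

z = 2.3328


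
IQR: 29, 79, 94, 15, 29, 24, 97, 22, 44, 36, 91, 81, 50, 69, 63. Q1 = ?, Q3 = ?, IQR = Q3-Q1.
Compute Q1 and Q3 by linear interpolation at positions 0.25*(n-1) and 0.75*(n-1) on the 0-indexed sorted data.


Sorted: 15, 22, 24, 29, 29, 36, 44, 50, 63, 69, 79, 81, 91, 94, 97
Q1 (25th %ile) = 29.0000
Q3 (75th %ile) = 80.0000
IQR = 80.0000 - 29.0000 = 51.0000

IQR = 51.0000


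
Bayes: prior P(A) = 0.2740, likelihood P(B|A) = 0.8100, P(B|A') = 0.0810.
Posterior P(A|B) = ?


P(B) = P(B|A)*P(A) + P(B|A')*P(A')
= 0.8100*0.2740 + 0.0810*0.7260
= 0.221940 + 0.058806 = 0.280746
P(A|B) = 0.221940/0.280746 = 0.7905

P(A|B) = 0.7905


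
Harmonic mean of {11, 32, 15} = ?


Sum of reciprocals = 1/11 + 1/32 + 1/15 = 0.188826
HM = 3/0.188826 = 15.8877

HM = 15.8877


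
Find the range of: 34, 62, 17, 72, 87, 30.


Max = 87, Min = 17
Range = 87 - 17 = 70

Range = 70


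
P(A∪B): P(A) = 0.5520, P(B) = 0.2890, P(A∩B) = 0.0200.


P(A∪B) = 0.5520 + 0.2890 - 0.0200
= 0.8410 - 0.0200
= 0.8210

P(A∪B) = 0.8210


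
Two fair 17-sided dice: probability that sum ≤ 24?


Total outcomes = 17×17 = 289
Favorable (sum ≤ 24): 234
P = 234/289 = 0.8097

P = 0.8097


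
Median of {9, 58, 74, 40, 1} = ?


Sorted: 1, 9, 40, 58, 74
n = 5 (odd)
Middle value = 40

Median = 40


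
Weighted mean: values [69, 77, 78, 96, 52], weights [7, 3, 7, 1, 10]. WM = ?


Numerator = 69*7 + 77*3 + 78*7 + 96*1 + 52*10 = 1876
Denominator = 7 + 3 + 7 + 1 + 10 = 28
WM = 1876/28 = 67.0000

WM = 67.0000


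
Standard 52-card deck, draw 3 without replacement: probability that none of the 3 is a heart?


P(no hearts) = (39/52) × (38/51) × (37/50)
= 0.4135

P = 0.4135


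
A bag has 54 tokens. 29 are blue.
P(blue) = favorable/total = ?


P = 29/54 = 0.5370

P = 0.5370


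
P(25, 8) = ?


P(25,8) = 25!/17!
= 15511210043330985984000000/355687428096000
= 43609104000

P(25,8) = 43609104000


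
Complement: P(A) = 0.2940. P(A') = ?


P(not A) = 1 - 0.2940 = 0.7060

P(not A) = 0.7060


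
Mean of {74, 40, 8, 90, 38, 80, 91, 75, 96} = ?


Sum = 74 + 40 + 8 + 90 + 38 + 80 + 91 + 75 + 96 = 592
n = 9
Mean = 592/9 = 65.7778

Mean = 65.7778


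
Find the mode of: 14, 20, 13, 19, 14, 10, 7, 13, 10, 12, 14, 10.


Frequencies: 7:1, 10:3, 12:1, 13:2, 14:3, 19:1, 20:1
Max frequency = 3
Mode = 10, 14

Mode = 10, 14


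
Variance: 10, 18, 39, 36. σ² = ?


Mean = 25.7500
Squared deviations: 248.0625, 60.0625, 175.5625, 105.0625
Sum = 588.7500
Variance = 588.7500/4 = 147.1875

Variance = 147.1875


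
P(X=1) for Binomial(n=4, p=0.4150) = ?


C(4,1) = 4
p^1 = 0.415000
(1-p)^3 = 0.200202
P = 4 * 0.415000 * 0.200202 = 0.3323

P(X=1) = 0.3323


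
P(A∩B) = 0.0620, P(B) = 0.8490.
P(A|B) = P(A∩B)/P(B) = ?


P(A|B) = 0.0620/0.8490 = 0.0730

P(A|B) = 0.0730


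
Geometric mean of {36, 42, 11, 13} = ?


Product = 36 × 42 × 11 × 13 = 216216
GM = 216216^(1/4) = 21.5636

GM = 21.5636


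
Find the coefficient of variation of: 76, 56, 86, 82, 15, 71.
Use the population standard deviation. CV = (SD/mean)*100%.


Mean = 64.3333
SD = 24.0324
CV = (24.0324/64.3333)*100 = 37.3560%

CV = 37.3560%


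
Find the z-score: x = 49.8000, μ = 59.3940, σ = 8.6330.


z = (49.8000 - 59.3940)/8.6330
= -9.5940/8.6330
= -1.1113

z = -1.1113


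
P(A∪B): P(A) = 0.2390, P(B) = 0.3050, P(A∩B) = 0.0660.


P(A∪B) = 0.2390 + 0.3050 - 0.0660
= 0.5440 - 0.0660
= 0.4780

P(A∪B) = 0.4780


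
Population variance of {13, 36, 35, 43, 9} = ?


Mean = 27.2000
Squared deviations: 201.6400, 77.4400, 60.8400, 249.6400, 331.2400
Sum = 920.8000
Variance = 920.8000/5 = 184.1600

Variance = 184.1600


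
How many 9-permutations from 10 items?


P(10,9) = 10!/1!
= 3628800/1
= 3628800

P(10,9) = 3628800


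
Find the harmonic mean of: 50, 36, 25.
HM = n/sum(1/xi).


Sum of reciprocals = 1/50 + 1/36 + 1/25 = 0.087778
HM = 3/0.087778 = 34.1772

HM = 34.1772


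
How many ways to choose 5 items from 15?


C(15,5) = 15!/(5! × 10!)
= 1307674368000/(120 × 3628800)
= 3003

C(15,5) = 3003


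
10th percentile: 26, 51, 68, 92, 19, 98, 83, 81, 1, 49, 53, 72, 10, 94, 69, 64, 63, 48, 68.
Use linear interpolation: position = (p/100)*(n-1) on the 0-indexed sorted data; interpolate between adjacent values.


Sorted: 1, 10, 19, 26, 48, 49, 51, 53, 63, 64, 68, 68, 69, 72, 81, 83, 92, 94, 98
n = 19
Index = 10/100 * 18 = 1.8000
Lower = data[1] = 10, Upper = data[2] = 19
P10 = 10 + 0.8000*(9) = 17.2000

P10 = 17.2000


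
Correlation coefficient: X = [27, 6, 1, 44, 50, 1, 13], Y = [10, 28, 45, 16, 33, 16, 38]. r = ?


Mean X = 20.2857, Mean Y = 26.5714
SD X = 18.865799, SD Y = 12.022089
Cov = -60.877551
r = -60.877551/(18.865799*12.022089) = -0.2684

r = -0.2684


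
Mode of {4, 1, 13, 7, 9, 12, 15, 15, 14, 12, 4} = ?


Frequencies: 1:1, 4:2, 7:1, 9:1, 12:2, 13:1, 14:1, 15:2
Max frequency = 2
Mode = 4, 12, 15

Mode = 4, 12, 15


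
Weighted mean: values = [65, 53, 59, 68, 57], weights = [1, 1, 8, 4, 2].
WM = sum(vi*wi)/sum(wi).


Numerator = 65*1 + 53*1 + 59*8 + 68*4 + 57*2 = 976
Denominator = 1 + 1 + 8 + 4 + 2 = 16
WM = 976/16 = 61.0000

WM = 61.0000


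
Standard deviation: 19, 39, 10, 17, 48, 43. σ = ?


Mean = 29.3333
Variance = 210.2222
SD = sqrt(210.2222) = 14.4990

SD = 14.4990


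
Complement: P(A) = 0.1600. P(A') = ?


P(not A) = 1 - 0.1600 = 0.8400

P(not A) = 0.8400


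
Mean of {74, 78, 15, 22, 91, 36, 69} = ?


Sum = 74 + 78 + 15 + 22 + 91 + 36 + 69 = 385
n = 7
Mean = 385/7 = 55.0000

Mean = 55.0000


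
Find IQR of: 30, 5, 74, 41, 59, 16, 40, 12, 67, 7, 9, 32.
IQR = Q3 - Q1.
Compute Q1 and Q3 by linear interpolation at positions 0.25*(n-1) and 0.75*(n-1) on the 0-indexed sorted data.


Sorted: 5, 7, 9, 12, 16, 30, 32, 40, 41, 59, 67, 74
Q1 (25th %ile) = 11.2500
Q3 (75th %ile) = 45.5000
IQR = 45.5000 - 11.2500 = 34.2500

IQR = 34.2500


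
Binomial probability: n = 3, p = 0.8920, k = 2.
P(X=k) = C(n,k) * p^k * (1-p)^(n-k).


C(3,2) = 3
p^2 = 0.795664
(1-p)^1 = 0.108000
P = 3 * 0.795664 * 0.108000 = 0.2578

P(X=2) = 0.2578


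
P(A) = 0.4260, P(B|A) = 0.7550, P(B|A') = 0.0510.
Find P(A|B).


P(B) = P(B|A)*P(A) + P(B|A')*P(A')
= 0.7550*0.4260 + 0.0510*0.5740
= 0.321630 + 0.029274 = 0.350904
P(A|B) = 0.321630/0.350904 = 0.9166

P(A|B) = 0.9166


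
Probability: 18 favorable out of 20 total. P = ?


P = 18/20 = 0.9000

P = 0.9000


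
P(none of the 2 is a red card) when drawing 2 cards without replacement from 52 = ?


P(no red cards) = (26/52) × (25/51)
= 0.2451

P = 0.2451


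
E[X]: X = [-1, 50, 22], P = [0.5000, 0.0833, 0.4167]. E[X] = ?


E[X] = -1*0.5000 + 50*0.0833 + 22*0.4167
= -0.5000 + 4.1650 + 9.1674
= 12.8324

E[X] = 12.8324


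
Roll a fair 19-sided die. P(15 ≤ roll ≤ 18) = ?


Favorable outcomes (15 ≤ roll ≤ 18): 4
Total outcomes = 19
P = 4/19 = 0.2105

P = 0.2105


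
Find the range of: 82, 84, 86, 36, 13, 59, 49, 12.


Max = 86, Min = 12
Range = 86 - 12 = 74

Range = 74


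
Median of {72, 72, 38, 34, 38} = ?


Sorted: 34, 38, 38, 72, 72
n = 5 (odd)
Middle value = 38

Median = 38


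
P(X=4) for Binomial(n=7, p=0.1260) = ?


C(7,4) = 35
p^4 = 0.000252
(1-p)^3 = 0.667628
P = 35 * 0.000252 * 0.667628 = 0.0059

P(X=4) = 0.0059


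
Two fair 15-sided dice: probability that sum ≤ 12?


Total outcomes = 15×15 = 225
Favorable (sum ≤ 12): 66
P = 66/225 = 0.2933

P = 0.2933


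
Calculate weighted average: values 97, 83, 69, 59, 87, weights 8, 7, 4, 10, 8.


Numerator = 97*8 + 83*7 + 69*4 + 59*10 + 87*8 = 2919
Denominator = 8 + 7 + 4 + 10 + 8 = 37
WM = 2919/37 = 78.8919

WM = 78.8919


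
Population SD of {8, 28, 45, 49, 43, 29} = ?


Mean = 33.6667
Variance = 193.8889
SD = sqrt(193.8889) = 13.9244

SD = 13.9244


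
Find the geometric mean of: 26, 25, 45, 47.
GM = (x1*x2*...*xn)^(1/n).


Product = 26 × 25 × 45 × 47 = 1374750
GM = 1374750^(1/4) = 34.2417

GM = 34.2417


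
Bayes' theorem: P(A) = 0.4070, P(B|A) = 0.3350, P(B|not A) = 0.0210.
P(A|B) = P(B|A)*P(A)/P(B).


P(B) = P(B|A)*P(A) + P(B|A')*P(A')
= 0.3350*0.4070 + 0.0210*0.5930
= 0.136345 + 0.012453 = 0.148798
P(A|B) = 0.136345/0.148798 = 0.9163

P(A|B) = 0.9163


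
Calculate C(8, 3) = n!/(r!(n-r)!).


C(8,3) = 8!/(3! × 5!)
= 40320/(6 × 120)
= 56

C(8,3) = 56


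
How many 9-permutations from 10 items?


P(10,9) = 10!/1!
= 3628800/1
= 3628800

P(10,9) = 3628800


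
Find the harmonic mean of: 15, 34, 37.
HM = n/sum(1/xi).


Sum of reciprocals = 1/15 + 1/34 + 1/37 = 0.123105
HM = 3/0.123105 = 24.3693

HM = 24.3693


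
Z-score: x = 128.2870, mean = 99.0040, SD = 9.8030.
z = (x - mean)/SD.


z = (128.2870 - 99.0040)/9.8030
= 29.2830/9.8030
= 2.9871

z = 2.9871


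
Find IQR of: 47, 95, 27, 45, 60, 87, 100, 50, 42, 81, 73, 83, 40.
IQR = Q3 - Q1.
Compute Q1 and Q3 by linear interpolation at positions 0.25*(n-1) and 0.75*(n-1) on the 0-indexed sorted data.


Sorted: 27, 40, 42, 45, 47, 50, 60, 73, 81, 83, 87, 95, 100
Q1 (25th %ile) = 45.0000
Q3 (75th %ile) = 83.0000
IQR = 83.0000 - 45.0000 = 38.0000

IQR = 38.0000


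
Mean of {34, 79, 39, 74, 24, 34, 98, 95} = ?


Sum = 34 + 79 + 39 + 74 + 24 + 34 + 98 + 95 = 477
n = 8
Mean = 477/8 = 59.6250

Mean = 59.6250


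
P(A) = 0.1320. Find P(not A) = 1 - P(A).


P(not A) = 1 - 0.1320 = 0.8680

P(not A) = 0.8680


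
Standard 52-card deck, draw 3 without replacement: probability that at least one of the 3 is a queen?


P(at least one) = 1 - P(none)
P(none) = (48/52) × (47/51) × (46/50) = 0.782624
P(at least one) = 1 - 0.782624 = 0.2174

P = 0.2174


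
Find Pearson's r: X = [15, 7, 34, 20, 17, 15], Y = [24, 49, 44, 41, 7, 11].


Mean X = 18.0000, Mean Y = 29.3333
SD X = 8.164966, SD Y = 16.336734
Cov = 22.500000
r = 22.500000/(8.164966*16.336734) = 0.1687

r = 0.1687


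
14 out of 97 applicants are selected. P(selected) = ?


P = 14/97 = 0.1443

P = 0.1443


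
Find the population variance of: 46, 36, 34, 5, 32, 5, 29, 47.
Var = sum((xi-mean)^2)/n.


Mean = 29.2500
Squared deviations: 280.5625, 45.5625, 22.5625, 588.0625, 7.5625, 588.0625, 0.0625, 315.0625
Sum = 1847.5000
Variance = 1847.5000/8 = 230.9375

Variance = 230.9375


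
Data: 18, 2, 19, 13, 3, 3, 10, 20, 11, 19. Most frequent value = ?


Frequencies: 2:1, 3:2, 10:1, 11:1, 13:1, 18:1, 19:2, 20:1
Max frequency = 2
Mode = 3, 19

Mode = 3, 19


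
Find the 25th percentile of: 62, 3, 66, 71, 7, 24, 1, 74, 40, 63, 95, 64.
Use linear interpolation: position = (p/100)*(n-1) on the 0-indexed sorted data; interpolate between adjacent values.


Sorted: 1, 3, 7, 24, 40, 62, 63, 64, 66, 71, 74, 95
n = 12
Index = 25/100 * 11 = 2.7500
Lower = data[2] = 7, Upper = data[3] = 24
P25 = 7 + 0.7500*(17) = 19.7500

P25 = 19.7500


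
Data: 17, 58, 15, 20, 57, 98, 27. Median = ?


Sorted: 15, 17, 20, 27, 57, 58, 98
n = 7 (odd)
Middle value = 27

Median = 27


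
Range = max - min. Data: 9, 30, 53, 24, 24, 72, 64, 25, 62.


Max = 72, Min = 9
Range = 72 - 9 = 63

Range = 63


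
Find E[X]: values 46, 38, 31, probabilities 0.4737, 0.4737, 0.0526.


E[X] = 46*0.4737 + 38*0.4737 + 31*0.0526
= 21.7902 + 18.0006 + 1.6306
= 41.4214

E[X] = 41.4214


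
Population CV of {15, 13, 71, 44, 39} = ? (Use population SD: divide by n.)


Mean = 36.4000
SD = 21.2941
CV = (21.2941/36.4000)*100 = 58.5004%

CV = 58.5004%


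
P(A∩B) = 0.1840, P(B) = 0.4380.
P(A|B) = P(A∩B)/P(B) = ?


P(A|B) = 0.1840/0.4380 = 0.4201

P(A|B) = 0.4201


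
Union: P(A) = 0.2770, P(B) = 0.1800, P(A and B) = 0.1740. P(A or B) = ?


P(A∪B) = 0.2770 + 0.1800 - 0.1740
= 0.4570 - 0.1740
= 0.2830

P(A∪B) = 0.2830


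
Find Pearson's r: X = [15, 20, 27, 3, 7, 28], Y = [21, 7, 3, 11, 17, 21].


Mean X = 16.6667, Mean Y = 13.3333
SD X = 9.392669, SD Y = 6.871843
Cov = -9.555556
r = -9.555556/(9.392669*6.871843) = -0.1480

r = -0.1480


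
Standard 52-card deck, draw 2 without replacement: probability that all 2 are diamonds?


P(all diamonds) = (13/52) × (12/51)
= 0.0588

P = 0.0588


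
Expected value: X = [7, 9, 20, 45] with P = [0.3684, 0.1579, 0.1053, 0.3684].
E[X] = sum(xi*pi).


E[X] = 7*0.3684 + 9*0.1579 + 20*0.1053 + 45*0.3684
= 2.5788 + 1.4211 + 2.1060 + 16.5780
= 22.6839

E[X] = 22.6839


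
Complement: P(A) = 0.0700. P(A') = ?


P(not A) = 1 - 0.0700 = 0.9300

P(not A) = 0.9300


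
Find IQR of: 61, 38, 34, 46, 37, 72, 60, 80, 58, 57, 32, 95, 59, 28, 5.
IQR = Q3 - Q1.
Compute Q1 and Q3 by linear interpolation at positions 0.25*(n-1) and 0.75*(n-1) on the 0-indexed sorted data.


Sorted: 5, 28, 32, 34, 37, 38, 46, 57, 58, 59, 60, 61, 72, 80, 95
Q1 (25th %ile) = 35.5000
Q3 (75th %ile) = 60.5000
IQR = 60.5000 - 35.5000 = 25.0000

IQR = 25.0000


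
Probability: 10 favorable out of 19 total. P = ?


P = 10/19 = 0.5263

P = 0.5263


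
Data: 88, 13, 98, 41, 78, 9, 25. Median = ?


Sorted: 9, 13, 25, 41, 78, 88, 98
n = 7 (odd)
Middle value = 41

Median = 41


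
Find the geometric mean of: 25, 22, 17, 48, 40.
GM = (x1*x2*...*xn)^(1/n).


Product = 25 × 22 × 17 × 48 × 40 = 17952000
GM = 17952000^(1/5) = 28.2373

GM = 28.2373


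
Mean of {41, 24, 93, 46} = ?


Sum = 41 + 24 + 93 + 46 = 204
n = 4
Mean = 204/4 = 51.0000

Mean = 51.0000


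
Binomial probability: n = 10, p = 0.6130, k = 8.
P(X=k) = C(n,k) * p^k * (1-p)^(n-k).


C(10,8) = 45
p^8 = 0.019938
(1-p)^2 = 0.149769
P = 45 * 0.019938 * 0.149769 = 0.1344

P(X=8) = 0.1344


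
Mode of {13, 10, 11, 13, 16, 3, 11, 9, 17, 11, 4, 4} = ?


Frequencies: 3:1, 4:2, 9:1, 10:1, 11:3, 13:2, 16:1, 17:1
Max frequency = 3
Mode = 11

Mode = 11


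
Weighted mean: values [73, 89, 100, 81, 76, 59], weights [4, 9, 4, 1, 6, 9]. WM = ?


Numerator = 73*4 + 89*9 + 100*4 + 81*1 + 76*6 + 59*9 = 2561
Denominator = 4 + 9 + 4 + 1 + 6 + 9 = 33
WM = 2561/33 = 77.6061

WM = 77.6061


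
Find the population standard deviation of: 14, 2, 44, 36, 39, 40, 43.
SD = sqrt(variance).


Mean = 31.1429
Variance = 230.4082
SD = sqrt(230.4082) = 15.1792

SD = 15.1792


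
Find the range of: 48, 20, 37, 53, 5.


Max = 53, Min = 5
Range = 53 - 5 = 48

Range = 48


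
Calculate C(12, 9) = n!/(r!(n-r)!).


C(12,9) = 12!/(9! × 3!)
= 479001600/(362880 × 6)
= 220

C(12,9) = 220


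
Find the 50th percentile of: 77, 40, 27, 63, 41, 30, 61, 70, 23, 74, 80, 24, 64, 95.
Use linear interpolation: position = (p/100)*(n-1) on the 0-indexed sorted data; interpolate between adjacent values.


Sorted: 23, 24, 27, 30, 40, 41, 61, 63, 64, 70, 74, 77, 80, 95
n = 14
Index = 50/100 * 13 = 6.5000
Lower = data[6] = 61, Upper = data[7] = 63
P50 = 61 + 0.5000*(2) = 62.0000

P50 = 62.0000


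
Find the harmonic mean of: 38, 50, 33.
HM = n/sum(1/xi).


Sum of reciprocals = 1/38 + 1/50 + 1/33 = 0.076619
HM = 3/0.076619 = 39.1549

HM = 39.1549


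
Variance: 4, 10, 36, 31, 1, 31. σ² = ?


Mean = 18.8333
Squared deviations: 220.0278, 78.0278, 294.6944, 148.0278, 318.0278, 148.0278
Sum = 1206.8333
Variance = 1206.8333/6 = 201.1389

Variance = 201.1389


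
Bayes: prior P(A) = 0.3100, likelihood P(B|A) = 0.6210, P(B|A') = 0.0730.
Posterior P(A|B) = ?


P(B) = P(B|A)*P(A) + P(B|A')*P(A')
= 0.6210*0.3100 + 0.0730*0.6900
= 0.192510 + 0.050370 = 0.242880
P(A|B) = 0.192510/0.242880 = 0.7926

P(A|B) = 0.7926


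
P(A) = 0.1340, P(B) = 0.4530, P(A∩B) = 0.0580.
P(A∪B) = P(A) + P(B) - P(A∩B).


P(A∪B) = 0.1340 + 0.4530 - 0.0580
= 0.5870 - 0.0580
= 0.5290

P(A∪B) = 0.5290


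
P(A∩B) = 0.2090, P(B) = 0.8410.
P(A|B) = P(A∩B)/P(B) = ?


P(A|B) = 0.2090/0.8410 = 0.2485

P(A|B) = 0.2485


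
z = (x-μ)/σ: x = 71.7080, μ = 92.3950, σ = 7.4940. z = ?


z = (71.7080 - 92.3950)/7.4940
= -20.6870/7.4940
= -2.7605

z = -2.7605


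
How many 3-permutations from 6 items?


P(6,3) = 6!/3!
= 720/6
= 120

P(6,3) = 120


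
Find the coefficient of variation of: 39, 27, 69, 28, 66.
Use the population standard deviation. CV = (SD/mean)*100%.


Mean = 45.8000
SD = 18.2362
CV = (18.2362/45.8000)*100 = 39.8171%

CV = 39.8171%


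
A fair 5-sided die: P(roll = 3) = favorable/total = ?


Favorable outcomes (roll = 3): 1
Total outcomes = 5
P = 1/5 = 0.2000

P = 0.2000


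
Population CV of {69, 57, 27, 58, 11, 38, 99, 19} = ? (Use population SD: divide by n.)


Mean = 47.2500
SD = 27.3164
CV = (27.3164/47.2500)*100 = 57.8126%

CV = 57.8126%


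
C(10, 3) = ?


C(10,3) = 10!/(3! × 7!)
= 3628800/(6 × 5040)
= 120

C(10,3) = 120


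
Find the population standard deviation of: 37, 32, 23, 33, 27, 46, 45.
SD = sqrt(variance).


Mean = 34.7143
Variance = 63.6327
SD = sqrt(63.6327) = 7.9770

SD = 7.9770


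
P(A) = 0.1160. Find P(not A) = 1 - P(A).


P(not A) = 1 - 0.1160 = 0.8840

P(not A) = 0.8840


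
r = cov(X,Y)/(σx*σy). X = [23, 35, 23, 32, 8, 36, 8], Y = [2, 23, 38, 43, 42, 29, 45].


Mean X = 23.5714, Mean Y = 31.7143
SD X = 10.965623, SD Y = 14.219848
Cov = -55.979592
r = -55.979592/(10.965623*14.219848) = -0.3590

r = -0.3590


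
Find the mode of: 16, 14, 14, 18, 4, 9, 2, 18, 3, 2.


Frequencies: 2:2, 3:1, 4:1, 9:1, 14:2, 16:1, 18:2
Max frequency = 2
Mode = 2, 14, 18

Mode = 2, 14, 18


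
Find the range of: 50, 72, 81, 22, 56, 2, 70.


Max = 81, Min = 2
Range = 81 - 2 = 79

Range = 79


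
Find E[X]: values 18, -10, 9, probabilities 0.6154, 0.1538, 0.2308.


E[X] = 18*0.6154 - 10*0.1538 + 9*0.2308
= 11.0772 - 1.5380 + 2.0772
= 11.6164

E[X] = 11.6164


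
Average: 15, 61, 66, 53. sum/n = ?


Sum = 15 + 61 + 66 + 53 = 195
n = 4
Mean = 195/4 = 48.7500

Mean = 48.7500


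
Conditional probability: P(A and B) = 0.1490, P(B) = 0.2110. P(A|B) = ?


P(A|B) = 0.1490/0.2110 = 0.7062

P(A|B) = 0.7062


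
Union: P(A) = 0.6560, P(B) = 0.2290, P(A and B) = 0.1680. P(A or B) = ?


P(A∪B) = 0.6560 + 0.2290 - 0.1680
= 0.8850 - 0.1680
= 0.7170

P(A∪B) = 0.7170


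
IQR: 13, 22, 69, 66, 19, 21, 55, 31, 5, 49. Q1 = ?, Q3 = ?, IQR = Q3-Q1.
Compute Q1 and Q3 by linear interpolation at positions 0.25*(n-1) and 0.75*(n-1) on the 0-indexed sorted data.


Sorted: 5, 13, 19, 21, 22, 31, 49, 55, 66, 69
Q1 (25th %ile) = 19.5000
Q3 (75th %ile) = 53.5000
IQR = 53.5000 - 19.5000 = 34.0000

IQR = 34.0000


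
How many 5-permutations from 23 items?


P(23,5) = 23!/18!
= 25852016738884976640000/6402373705728000
= 4037880

P(23,5) = 4037880


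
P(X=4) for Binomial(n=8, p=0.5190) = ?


C(8,4) = 70
p^4 = 0.072555
(1-p)^4 = 0.053528
P = 70 * 0.072555 * 0.053528 = 0.2719

P(X=4) = 0.2719


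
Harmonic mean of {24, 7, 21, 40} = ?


Sum of reciprocals = 1/24 + 1/7 + 1/21 + 1/40 = 0.257143
HM = 4/0.257143 = 15.5556

HM = 15.5556


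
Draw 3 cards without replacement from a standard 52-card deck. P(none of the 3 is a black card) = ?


P(no black cards) = (26/52) × (25/51) × (24/50)
= 0.1176

P = 0.1176


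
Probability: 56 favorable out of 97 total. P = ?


P = 56/97 = 0.5773

P = 0.5773


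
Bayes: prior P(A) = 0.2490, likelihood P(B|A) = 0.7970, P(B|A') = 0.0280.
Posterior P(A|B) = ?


P(B) = P(B|A)*P(A) + P(B|A')*P(A')
= 0.7970*0.2490 + 0.0280*0.7510
= 0.198453 + 0.021028 = 0.219481
P(A|B) = 0.198453/0.219481 = 0.9042

P(A|B) = 0.9042


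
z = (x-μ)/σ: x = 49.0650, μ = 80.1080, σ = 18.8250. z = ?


z = (49.0650 - 80.1080)/18.8250
= -31.0430/18.8250
= -1.6490

z = -1.6490


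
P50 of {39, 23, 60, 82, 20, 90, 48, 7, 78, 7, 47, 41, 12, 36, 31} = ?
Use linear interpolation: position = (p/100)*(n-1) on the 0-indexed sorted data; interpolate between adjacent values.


Sorted: 7, 7, 12, 20, 23, 31, 36, 39, 41, 47, 48, 60, 78, 82, 90
n = 15
Index = 50/100 * 14 = 7.0000
Lower = data[7] = 39, Upper = data[8] = 41
P50 = 39 + 0*(2) = 39.0000

P50 = 39.0000


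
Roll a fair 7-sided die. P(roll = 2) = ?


Favorable outcomes (roll = 2): 1
Total outcomes = 7
P = 1/7 = 0.1429

P = 0.1429


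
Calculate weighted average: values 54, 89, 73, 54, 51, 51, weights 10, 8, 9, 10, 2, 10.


Numerator = 54*10 + 89*8 + 73*9 + 54*10 + 51*2 + 51*10 = 3061
Denominator = 10 + 8 + 9 + 10 + 2 + 10 = 49
WM = 3061/49 = 62.4694

WM = 62.4694


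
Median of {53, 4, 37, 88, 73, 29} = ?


Sorted: 4, 29, 37, 53, 73, 88
n = 6 (even)
Middle values: 37 and 53
Median = (37+53)/2 = 45.0000

Median = 45.0000


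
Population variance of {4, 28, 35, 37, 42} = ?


Mean = 29.2000
Squared deviations: 635.0400, 1.4400, 33.6400, 60.8400, 163.8400
Sum = 894.8000
Variance = 894.8000/5 = 178.9600

Variance = 178.9600


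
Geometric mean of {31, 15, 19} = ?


Product = 31 × 15 × 19 = 8835
GM = 8835^(1/3) = 20.6729

GM = 20.6729


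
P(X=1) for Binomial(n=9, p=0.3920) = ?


C(9,1) = 9
p^1 = 0.392000
(1-p)^8 = 0.018674
P = 9 * 0.392000 * 0.018674 = 0.0659

P(X=1) = 0.0659


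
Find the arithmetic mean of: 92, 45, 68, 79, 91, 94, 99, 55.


Sum = 92 + 45 + 68 + 79 + 91 + 94 + 99 + 55 = 623
n = 8
Mean = 623/8 = 77.8750

Mean = 77.8750


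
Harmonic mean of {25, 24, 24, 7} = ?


Sum of reciprocals = 1/25 + 1/24 + 1/24 + 1/7 = 0.266190
HM = 4/0.266190 = 15.0268

HM = 15.0268


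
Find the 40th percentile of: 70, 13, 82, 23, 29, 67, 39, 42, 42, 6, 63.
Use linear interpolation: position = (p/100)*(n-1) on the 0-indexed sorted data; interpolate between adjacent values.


Sorted: 6, 13, 23, 29, 39, 42, 42, 63, 67, 70, 82
n = 11
Index = 40/100 * 10 = 4.0000
Lower = data[4] = 39, Upper = data[5] = 42
P40 = 39 + 0*(3) = 39.0000

P40 = 39.0000


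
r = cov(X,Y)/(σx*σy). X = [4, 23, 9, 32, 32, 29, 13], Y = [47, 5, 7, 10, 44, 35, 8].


Mean X = 20.2857, Mean Y = 22.2857
SD X = 10.713333, SD Y = 17.449636
Cov = 6.918367
r = 6.918367/(10.713333*17.449636) = 0.0370

r = 0.0370


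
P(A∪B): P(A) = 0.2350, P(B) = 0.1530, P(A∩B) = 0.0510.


P(A∪B) = 0.2350 + 0.1530 - 0.0510
= 0.3880 - 0.0510
= 0.3370

P(A∪B) = 0.3370


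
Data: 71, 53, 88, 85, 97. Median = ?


Sorted: 53, 71, 85, 88, 97
n = 5 (odd)
Middle value = 85

Median = 85


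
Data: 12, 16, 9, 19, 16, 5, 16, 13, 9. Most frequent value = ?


Frequencies: 5:1, 9:2, 12:1, 13:1, 16:3, 19:1
Max frequency = 3
Mode = 16

Mode = 16


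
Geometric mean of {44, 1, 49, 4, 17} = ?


Product = 44 × 1 × 49 × 4 × 17 = 146608
GM = 146608^(1/5) = 10.7952

GM = 10.7952


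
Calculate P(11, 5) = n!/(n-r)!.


P(11,5) = 11!/6!
= 39916800/720
= 55440

P(11,5) = 55440


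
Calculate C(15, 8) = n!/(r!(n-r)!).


C(15,8) = 15!/(8! × 7!)
= 1307674368000/(40320 × 5040)
= 6435

C(15,8) = 6435


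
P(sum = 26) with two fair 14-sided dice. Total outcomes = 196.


Total outcomes = 14×14 = 196
Favorable (sum = 26): 3
P = 3/196 = 0.0153

P = 0.0153


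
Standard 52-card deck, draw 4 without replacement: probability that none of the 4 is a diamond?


P(no diamonds) = (39/52) × (38/51) × (37/50) × (36/49)
= 0.3038

P = 0.3038


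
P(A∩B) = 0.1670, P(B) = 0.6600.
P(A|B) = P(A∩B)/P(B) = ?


P(A|B) = 0.1670/0.6600 = 0.2530

P(A|B) = 0.2530


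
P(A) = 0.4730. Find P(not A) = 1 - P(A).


P(not A) = 1 - 0.4730 = 0.5270

P(not A) = 0.5270


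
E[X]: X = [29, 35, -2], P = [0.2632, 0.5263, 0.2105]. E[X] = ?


E[X] = 29*0.2632 + 35*0.5263 - 2*0.2105
= 7.6328 + 18.4205 - 0.4210
= 25.6323

E[X] = 25.6323


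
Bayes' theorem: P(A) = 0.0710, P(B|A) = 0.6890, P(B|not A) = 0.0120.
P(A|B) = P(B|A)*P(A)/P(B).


P(B) = P(B|A)*P(A) + P(B|A')*P(A')
= 0.6890*0.0710 + 0.0120*0.9290
= 0.048919 + 0.011148 = 0.060067
P(A|B) = 0.048919/0.060067 = 0.8144

P(A|B) = 0.8144


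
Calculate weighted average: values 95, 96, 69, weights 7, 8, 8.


Numerator = 95*7 + 96*8 + 69*8 = 1985
Denominator = 7 + 8 + 8 = 23
WM = 1985/23 = 86.3043

WM = 86.3043


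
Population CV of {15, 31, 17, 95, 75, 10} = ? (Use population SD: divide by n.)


Mean = 40.5000
SD = 32.6177
CV = (32.6177/40.5000)*100 = 80.5376%

CV = 80.5376%


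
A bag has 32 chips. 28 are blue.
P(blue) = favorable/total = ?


P = 28/32 = 0.8750

P = 0.8750


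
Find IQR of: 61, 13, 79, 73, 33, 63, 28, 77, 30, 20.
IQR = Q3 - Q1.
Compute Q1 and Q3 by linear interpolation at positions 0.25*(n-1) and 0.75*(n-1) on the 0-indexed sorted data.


Sorted: 13, 20, 28, 30, 33, 61, 63, 73, 77, 79
Q1 (25th %ile) = 28.5000
Q3 (75th %ile) = 70.5000
IQR = 70.5000 - 28.5000 = 42.0000

IQR = 42.0000


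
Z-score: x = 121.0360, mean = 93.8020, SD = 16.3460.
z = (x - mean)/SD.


z = (121.0360 - 93.8020)/16.3460
= 27.2340/16.3460
= 1.6661

z = 1.6661


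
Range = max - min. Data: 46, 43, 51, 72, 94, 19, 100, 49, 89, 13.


Max = 100, Min = 13
Range = 100 - 13 = 87

Range = 87


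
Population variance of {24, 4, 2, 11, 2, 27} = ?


Mean = 11.6667
Squared deviations: 152.1111, 58.7778, 93.4444, 0.4444, 93.4444, 235.1111
Sum = 633.3333
Variance = 633.3333/6 = 105.5556

Variance = 105.5556


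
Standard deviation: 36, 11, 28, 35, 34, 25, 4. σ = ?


Mean = 24.7143
Variance = 135.3469
SD = sqrt(135.3469) = 11.6339

SD = 11.6339


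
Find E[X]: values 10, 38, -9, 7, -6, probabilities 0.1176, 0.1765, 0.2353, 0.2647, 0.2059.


E[X] = 10*0.1176 + 38*0.1765 - 9*0.2353 + 7*0.2647 - 6*0.2059
= 1.1760 + 6.7070 - 2.1177 + 1.8529 - 1.2354
= 6.3828

E[X] = 6.3828


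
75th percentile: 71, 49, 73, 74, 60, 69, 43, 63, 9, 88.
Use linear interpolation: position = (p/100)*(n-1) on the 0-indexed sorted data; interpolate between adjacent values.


Sorted: 9, 43, 49, 60, 63, 69, 71, 73, 74, 88
n = 10
Index = 75/100 * 9 = 6.7500
Lower = data[6] = 71, Upper = data[7] = 73
P75 = 71 + 0.7500*(2) = 72.5000

P75 = 72.5000


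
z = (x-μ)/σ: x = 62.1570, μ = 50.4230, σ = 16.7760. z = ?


z = (62.1570 - 50.4230)/16.7760
= 11.7340/16.7760
= 0.6995

z = 0.6995


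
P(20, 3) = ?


P(20,3) = 20!/17!
= 2432902008176640000/355687428096000
= 6840

P(20,3) = 6840


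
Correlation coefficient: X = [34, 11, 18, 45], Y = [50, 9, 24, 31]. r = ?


Mean X = 27.0000, Mean Y = 28.5000
SD X = 13.322913, SD Y = 14.739403
Cov = 137.000000
r = 137.000000/(13.322913*14.739403) = 0.6977

r = 0.6977


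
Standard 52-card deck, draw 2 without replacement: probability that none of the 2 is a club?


P(no clubs) = (39/52) × (38/51)
= 0.5588

P = 0.5588


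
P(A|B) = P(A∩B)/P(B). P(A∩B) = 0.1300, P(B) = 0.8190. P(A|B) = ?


P(A|B) = 0.1300/0.8190 = 0.1587

P(A|B) = 0.1587


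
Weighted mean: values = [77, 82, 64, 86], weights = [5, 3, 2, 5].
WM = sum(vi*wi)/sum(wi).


Numerator = 77*5 + 82*3 + 64*2 + 86*5 = 1189
Denominator = 5 + 3 + 2 + 5 = 15
WM = 1189/15 = 79.2667

WM = 79.2667


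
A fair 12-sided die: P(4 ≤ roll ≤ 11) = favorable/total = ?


Favorable outcomes (4 ≤ roll ≤ 11): 8
Total outcomes = 12
P = 8/12 = 0.6667

P = 0.6667


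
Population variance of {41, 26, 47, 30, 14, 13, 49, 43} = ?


Mean = 32.8750
Squared deviations: 66.0156, 47.2656, 199.5156, 8.2656, 356.2656, 395.0156, 260.0156, 102.5156
Sum = 1434.8750
Variance = 1434.8750/8 = 179.3594

Variance = 179.3594


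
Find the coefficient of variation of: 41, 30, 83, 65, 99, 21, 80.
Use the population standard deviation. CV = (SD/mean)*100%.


Mean = 59.8571
SD = 27.4040
CV = (27.4040/59.8571)*100 = 45.7824%

CV = 45.7824%


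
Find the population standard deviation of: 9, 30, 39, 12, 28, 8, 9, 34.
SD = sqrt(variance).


Mean = 21.1250
Variance = 145.1094
SD = sqrt(145.1094) = 12.0461

SD = 12.0461


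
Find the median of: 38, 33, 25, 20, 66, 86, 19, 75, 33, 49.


Sorted: 19, 20, 25, 33, 33, 38, 49, 66, 75, 86
n = 10 (even)
Middle values: 33 and 38
Median = (33+38)/2 = 35.5000

Median = 35.5000
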